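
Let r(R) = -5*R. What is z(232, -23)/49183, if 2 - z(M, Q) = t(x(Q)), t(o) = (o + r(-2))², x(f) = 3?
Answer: -167/49183 ≈ -0.0033955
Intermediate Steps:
t(o) = (10 + o)² (t(o) = (o - 5*(-2))² = (o + 10)² = (10 + o)²)
z(M, Q) = -167 (z(M, Q) = 2 - (10 + 3)² = 2 - 1*13² = 2 - 1*169 = 2 - 169 = -167)
z(232, -23)/49183 = -167/49183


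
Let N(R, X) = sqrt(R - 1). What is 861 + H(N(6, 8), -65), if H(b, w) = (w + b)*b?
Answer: 866 - 65*sqrt(5) ≈ 720.66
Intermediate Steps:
N(R, X) = sqrt(-1 + R)
H(b, w) = b*(b + w) (H(b, w) = (b + w)*b = b*(b + w))
861 + H(N(6, 8), -65) = 861 + sqrt(-1 + 6)*(sqrt(-1 + 6) - 65) = 861 + sqrt(5)*(sqrt(5) - 65) = 861 + sqrt(5)*(-65 + sqrt(5))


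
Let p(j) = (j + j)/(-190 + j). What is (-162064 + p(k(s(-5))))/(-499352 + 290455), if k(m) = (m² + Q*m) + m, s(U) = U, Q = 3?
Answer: 5996370/7729189 ≈ 0.77581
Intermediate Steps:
k(m) = m² + 4*m (k(m) = (m² + 3*m) + m = m² + 4*m)
p(j) = 2*j/(-190 + j) (p(j) = (2*j)/(-190 + j) = 2*j/(-190 + j))
(-162064 + p(k(s(-5))))/(-499352 + 290455) = (-162064 + 2*(-5*(4 - 5))/(-190 - 5*(4 - 5)))/(-499352 + 290455) = (-162064 + 2*(-5*(-1))/(-190 - 5*(-1)))/(-208897) = (-162064 + 2*5/(-190 + 5))*(-1/208897) = (-162064 + 2*5/(-185))*(-1/208897) = (-162064 + 2*5*(-1/185))*(-1/208897) = (-162064 - 2/37)*(-1/208897) = -5996370/37*(-1/208897) = 5996370/7729189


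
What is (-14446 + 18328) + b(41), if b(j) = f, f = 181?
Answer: 4063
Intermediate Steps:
b(j) = 181
(-14446 + 18328) + b(41) = (-14446 + 18328) + 181 = 3882 + 181 = 4063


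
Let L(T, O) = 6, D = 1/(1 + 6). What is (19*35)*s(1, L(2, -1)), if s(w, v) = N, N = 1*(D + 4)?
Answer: 2755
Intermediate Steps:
D = ⅐ (D = 1/7 = ⅐ ≈ 0.14286)
N = 29/7 (N = 1*(⅐ + 4) = 1*(29/7) = 29/7 ≈ 4.1429)
s(w, v) = 29/7
(19*35)*s(1, L(2, -1)) = (19*35)*(29/7) = 665*(29/7) = 2755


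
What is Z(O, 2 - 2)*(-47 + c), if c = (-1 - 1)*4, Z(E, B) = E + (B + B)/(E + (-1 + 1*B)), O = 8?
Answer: -440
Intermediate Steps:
Z(E, B) = E + 2*B/(-1 + B + E) (Z(E, B) = E + (2*B)/(E + (-1 + B)) = E + (2*B)/(-1 + B + E) = E + 2*B/(-1 + B + E))
c = -8 (c = -2*4 = -8)
Z(O, 2 - 2)*(-47 + c) = ((8**2 - 1*8 + 2*(2 - 2) + (2 - 2)*8)/(-1 + (2 - 2) + 8))*(-47 - 8) = ((64 - 8 + 2*0 + 0*8)/(-1 + 0 + 8))*(-55) = ((64 - 8 + 0 + 0)/7)*(-55) = ((1/7)*56)*(-55) = 8*(-55) = -440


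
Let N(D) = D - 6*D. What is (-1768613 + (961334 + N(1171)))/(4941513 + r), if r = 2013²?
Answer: -406567/4496841 ≈ -0.090412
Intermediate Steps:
N(D) = -5*D
r = 4052169
(-1768613 + (961334 + N(1171)))/(4941513 + r) = (-1768613 + (961334 - 5*1171))/(4941513 + 4052169) = (-1768613 + (961334 - 5855))/8993682 = (-1768613 + 955479)*(1/8993682) = -813134*1/8993682 = -406567/4496841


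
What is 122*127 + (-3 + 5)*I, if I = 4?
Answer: 15502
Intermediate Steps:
122*127 + (-3 + 5)*I = 122*127 + (-3 + 5)*4 = 15494 + 2*4 = 15494 + 8 = 15502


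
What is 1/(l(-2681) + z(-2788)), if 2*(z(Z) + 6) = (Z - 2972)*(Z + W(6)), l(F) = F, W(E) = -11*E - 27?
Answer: 1/8294593 ≈ 1.2056e-7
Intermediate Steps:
W(E) = -27 - 11*E
z(Z) = -6 + (-2972 + Z)*(-93 + Z)/2 (z(Z) = -6 + ((Z - 2972)*(Z + (-27 - 11*6)))/2 = -6 + ((-2972 + Z)*(Z + (-27 - 66)))/2 = -6 + ((-2972 + Z)*(Z - 93))/2 = -6 + ((-2972 + Z)*(-93 + Z))/2 = -6 + (-2972 + Z)*(-93 + Z)/2)
1/(l(-2681) + z(-2788)) = 1/(-2681 + (138192 + (1/2)*(-2788)**2 - 3065/2*(-2788))) = 1/(-2681 + (138192 + (1/2)*7772944 + 4272610)) = 1/(-2681 + (138192 + 3886472 + 4272610)) = 1/(-2681 + 8297274) = 1/8294593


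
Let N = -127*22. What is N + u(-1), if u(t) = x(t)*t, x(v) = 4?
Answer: -2798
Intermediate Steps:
N = -2794
u(t) = 4*t
N + u(-1) = -2794 + 4*(-1) = -2794 - 4 = -2798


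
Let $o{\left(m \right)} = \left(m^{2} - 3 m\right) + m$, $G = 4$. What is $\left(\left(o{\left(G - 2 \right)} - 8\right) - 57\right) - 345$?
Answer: $-410$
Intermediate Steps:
$o{\left(m \right)} = m^{2} - 2 m$
$\left(\left(o{\left(G - 2 \right)} - 8\right) - 57\right) - 345 = \left(\left(\left(4 - 2\right) \left(-2 + \left(4 - 2\right)\right) - 8\right) - 57\right) - 345 = \left(\left(2 \left(-2 + 2\right) - 8\right) - 57\right) - 345 = \left(\left(2 \cdot 0 - 8\right) - 57\right) - 345 = \left(\left(0 - 8\right) - 57\right) - 345 = \left(-8 - 57\right) - 345 = -65 - 345 = -410$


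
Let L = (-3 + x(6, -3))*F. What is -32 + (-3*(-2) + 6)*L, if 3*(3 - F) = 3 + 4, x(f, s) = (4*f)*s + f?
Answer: -584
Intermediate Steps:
x(f, s) = f + 4*f*s (x(f, s) = 4*f*s + f = f + 4*f*s)
F = ⅔ (F = 3 - (3 + 4)/3 = 3 - ⅓*7 = 3 - 7/3 = ⅔ ≈ 0.66667)
L = -46 (L = (-3 + 6*(1 + 4*(-3)))*(⅔) = (-3 + 6*(1 - 12))*(⅔) = (-3 + 6*(-11))*(⅔) = (-3 - 66)*(⅔) = -69*⅔ = -46)
-32 + (-3*(-2) + 6)*L = -32 + (-3*(-2) + 6)*(-46) = -32 + (6 + 6)*(-46) = -32 + 12*(-46) = -32 - 552 = -584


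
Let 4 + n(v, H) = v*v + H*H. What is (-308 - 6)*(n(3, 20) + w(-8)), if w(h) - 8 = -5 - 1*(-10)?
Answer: -131252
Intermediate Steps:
w(h) = 13 (w(h) = 8 + (-5 - 1*(-10)) = 8 + (-5 + 10) = 8 + 5 = 13)
n(v, H) = -4 + H**2 + v**2 (n(v, H) = -4 + (v*v + H*H) = -4 + (v**2 + H**2) = -4 + (H**2 + v**2) = -4 + H**2 + v**2)
(-308 - 6)*(n(3, 20) + w(-8)) = (-308 - 6)*((-4 + 20**2 + 3**2) + 13) = -314*((-4 + 400 + 9) + 13) = -314*(405 + 13) = -314*418 = -131252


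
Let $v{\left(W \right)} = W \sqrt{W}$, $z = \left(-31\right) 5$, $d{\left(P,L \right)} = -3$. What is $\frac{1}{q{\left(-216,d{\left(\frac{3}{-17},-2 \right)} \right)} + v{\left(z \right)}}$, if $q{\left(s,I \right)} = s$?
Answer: $\frac{i}{- 216 i + 155 \sqrt{155}} \approx -5.7286 \cdot 10^{-5} + 0.00051179 i$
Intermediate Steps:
$z = -155$
$v{\left(W \right)} = W^{\frac{3}{2}}$
$\frac{1}{q{\left(-216,d{\left(\frac{3}{-17},-2 \right)} \right)} + v{\left(z \right)}} = \frac{1}{-216 + \left(-155\right)^{\frac{3}{2}}} = \frac{1}{-216 - 155 i \sqrt{155}}$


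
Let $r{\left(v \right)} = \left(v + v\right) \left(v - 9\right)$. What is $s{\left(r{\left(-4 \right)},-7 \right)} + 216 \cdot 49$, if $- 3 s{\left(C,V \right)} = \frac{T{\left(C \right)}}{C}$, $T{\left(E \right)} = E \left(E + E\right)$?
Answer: $\frac{31544}{3} \approx 10515.0$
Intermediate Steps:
$r{\left(v \right)} = 2 v \left(-9 + v\right)$
$T{\left(E \right)} = 2 E^{2}$ ($T{\left(E \right)} = E 2 E = 2 E^{2}$)
$s{\left(C,V \right)} = - \frac{2 C}{3}$ ($s{\left(C,V \right)} = - \frac{2 C^{2} \frac{1}{C}}{3} = - \frac{2 C}{3}$)
$s{\left(r{\left(-4 \right)},-7 \right)} + 216 \cdot 49 = - \frac{2 \cdot 2 \left(-4\right) \left(-9 - 4\right)}{3} + 216 \cdot 49 = - \frac{2 \cdot 2 \left(-4\right) \left(-13\right)}{3} + 10584 = \left(- \frac{2}{3}\right) 104 + 10584 = - \frac{208}{3} + 10584 = \frac{31544}{3}$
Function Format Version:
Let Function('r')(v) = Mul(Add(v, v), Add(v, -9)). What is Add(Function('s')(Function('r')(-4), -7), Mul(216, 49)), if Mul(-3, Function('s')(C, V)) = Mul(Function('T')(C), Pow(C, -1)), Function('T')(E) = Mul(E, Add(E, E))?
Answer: Rational(31544, 3) ≈ 10515.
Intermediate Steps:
Function('r')(v) = Mul(2, v, Add(-9, v)) (Function('r')(v) = Mul(Mul(2, v), Add(-9, v)) = Mul(2, v, Add(-9, v)))
Function('T')(E) = Mul(2, Pow(E, 2)) (Function('T')(E) = Mul(E, Mul(2, E)) = Mul(2, Pow(E, 2)))
Function('s')(C, V) = Mul(Rational(-2, 3), C) (Function('s')(C, V) = Mul(Rational(-1, 3), Mul(Mul(2, Pow(C, 2)), Pow(C, -1))) = Mul(Rational(-1, 3), Mul(2, C)) = Mul(Rational(-2, 3), C))
Add(Function('s')(Function('r')(-4), -7), Mul(216, 49)) = Add(Mul(Rational(-2, 3), Mul(2, -4, Add(-9, -4))), Mul(216, 49)) = Add(Mul(Rational(-2, 3), Mul(2, -4, -13)), 10584) = Add(Mul(Rational(-2, 3), 104), 10584) = Add(Rational(-208, 3), 10584) = Rational(31544, 3)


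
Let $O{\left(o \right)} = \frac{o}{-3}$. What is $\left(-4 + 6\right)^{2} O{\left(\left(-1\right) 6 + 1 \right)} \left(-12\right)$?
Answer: $-80$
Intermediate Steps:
$O{\left(o \right)} = - \frac{o}{3}$ ($O{\left(o \right)} = o \left(- \frac{1}{3}\right) = - \frac{o}{3}$)
$\left(-4 + 6\right)^{2} O{\left(\left(-1\right) 6 + 1 \right)} \left(-12\right) = \left(-4 + 6\right)^{2} \left(- \frac{\left(-1\right) 6 + 1}{3}\right) \left(-12\right) = 2^{2} \left(- \frac{-6 + 1}{3}\right) \left(-12\right) = 4 \left(\left(- \frac{1}{3}\right) \left(-5\right)\right) \left(-12\right) = 4 \cdot \frac{5}{3} \left(-12\right) = \frac{20}{3} \left(-12\right) = -80$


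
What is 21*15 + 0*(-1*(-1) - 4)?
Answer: 315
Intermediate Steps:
21*15 + 0*(-1*(-1) - 4) = 315 + 0*(1 - 4) = 315 + 0*(-3) = 315 + 0 = 315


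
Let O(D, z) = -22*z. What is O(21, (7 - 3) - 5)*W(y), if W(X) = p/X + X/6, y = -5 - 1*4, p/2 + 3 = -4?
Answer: 11/9 ≈ 1.2222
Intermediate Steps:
p = -14 (p = -6 + 2*(-4) = -6 - 8 = -14)
y = -9 (y = -5 - 4 = -9)
W(X) = -14/X + X/6
O(21, (7 - 3) - 5)*W(y) = (-22*((7 - 3) - 5))*(-14/(-9) + (1/6)*(-9)) = (-22*(4 - 5))*(-14*(-1/9) - 3/2) = (-22*(-1))*(14/9 - 3/2) = 22*(1/18) = 11/9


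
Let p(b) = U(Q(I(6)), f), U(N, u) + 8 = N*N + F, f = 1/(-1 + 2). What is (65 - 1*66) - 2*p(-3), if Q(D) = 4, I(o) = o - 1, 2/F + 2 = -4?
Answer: -49/3 ≈ -16.333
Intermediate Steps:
F = -⅓ (F = 2/(-2 - 4) = 2/(-6) = 2*(-⅙) = -⅓ ≈ -0.33333)
I(o) = -1 + o
f = 1 (f = 1/1 = 1)
U(N, u) = -25/3 + N² (U(N, u) = -8 + (N*N - ⅓) = -8 + (N² - ⅓) = -8 + (-⅓ + N²) = -25/3 + N²)
p(b) = 23/3 (p(b) = -25/3 + 4² = -25/3 + 16 = 23/3)
(65 - 1*66) - 2*p(-3) = (65 - 1*66) - 2*23/3 = (65 - 66) - 46/3 = -1 - 46/3 = -49/3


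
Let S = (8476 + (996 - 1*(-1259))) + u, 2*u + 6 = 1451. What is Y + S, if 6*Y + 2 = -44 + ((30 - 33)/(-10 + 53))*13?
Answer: 1476493/129 ≈ 11446.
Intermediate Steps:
u = 1445/2 (u = -3 + (½)*1451 = -3 + 1451/2 = 1445/2 ≈ 722.50)
S = 22907/2 (S = (8476 + (996 - 1*(-1259))) + 1445/2 = (8476 + (996 + 1259)) + 1445/2 = (8476 + 2255) + 1445/2 = 10731 + 1445/2 = 22907/2 ≈ 11454.)
Y = -2017/258 (Y = -⅓ + (-44 + ((30 - 33)/(-10 + 53))*13)/6 = -⅓ + (-44 - 3/43*13)/6 = -⅓ + (-44 - 39/43)/6 = -⅓ + (⅙)*(-1931/43) = -⅓ - 1931/258 = -2017/258 ≈ -7.8178)
Y + S = -2017/258 + 22907/2 = 1476493/129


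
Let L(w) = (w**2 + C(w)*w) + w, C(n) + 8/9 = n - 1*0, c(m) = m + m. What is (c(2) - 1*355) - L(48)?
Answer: -14893/3 ≈ -4964.3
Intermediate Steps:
c(m) = 2*m
C(n) = -8/9 + n (C(n) = -8/9 + (n - 1*0) = -8/9 + (n + 0) = -8/9 + n)
L(w) = w + w**2 + w*(-8/9 + w) (L(w) = (w**2 + (-8/9 + w)*w) + w = (w**2 + w*(-8/9 + w)) + w = w + w**2 + w*(-8/9 + w))
(c(2) - 1*355) - L(48) = (2*2 - 1*355) - 48*(1 + 18*48)/9 = (4 - 355) - 48*(1 + 864)/9 = -351 - 48*865/9 = -351 - 1*13840/3 = -351 - 13840/3 = -14893/3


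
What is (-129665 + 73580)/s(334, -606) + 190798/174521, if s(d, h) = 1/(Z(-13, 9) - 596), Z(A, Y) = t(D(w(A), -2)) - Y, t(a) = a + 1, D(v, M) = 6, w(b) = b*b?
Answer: 5853230341228/174521 ≈ 3.3539e+7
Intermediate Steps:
w(b) = b**2
t(a) = 1 + a
Z(A, Y) = 7 - Y (Z(A, Y) = (1 + 6) - Y = 7 - Y)
s(d, h) = -1/598 (s(d, h) = 1/((7 - 1*9) - 596) = 1/((7 - 9) - 596) = 1/(-2 - 596) = 1/(-598) = -1/598)
(-129665 + 73580)/s(334, -606) + 190798/174521 = (-129665 + 73580)/(-1/598) + 190798/174521 = -56085*(-598) + 190798*(1/174521) = 33538830 + 190798/174521 = 5853230341228/174521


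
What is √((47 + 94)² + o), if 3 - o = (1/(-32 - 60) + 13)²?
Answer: √166870151/92 ≈ 140.41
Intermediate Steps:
o = -1402633/8464 (o = 3 - (1/(-32 - 60) + 13)² = 3 - (1/(-92) + 13)² = 3 - (-1/92 + 13)² = 3 - (1195/92)² = 3 - 1*1428025/8464 = 3 - 1428025/8464 = -1402633/8464 ≈ -165.72)
√((47 + 94)² + o) = √((47 + 94)² - 1402633/8464) = √(141² - 1402633/8464) = √(19881 - 1402633/8464) = √(166870151/8464) = √166870151/92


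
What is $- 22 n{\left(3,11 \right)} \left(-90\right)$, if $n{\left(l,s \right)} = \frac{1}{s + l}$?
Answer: $\frac{990}{7} \approx 141.43$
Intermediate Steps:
$n{\left(l,s \right)} = \frac{1}{l + s}$
$- 22 n{\left(3,11 \right)} \left(-90\right) = - \frac{22}{3 + 11} \left(-90\right) = - \frac{22}{14} \left(-90\right) = \left(-22\right) \frac{1}{14} \left(-90\right) = \left(- \frac{11}{7}\right) \left(-90\right) = \frac{990}{7}$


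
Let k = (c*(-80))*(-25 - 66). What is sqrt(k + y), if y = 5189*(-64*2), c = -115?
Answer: 4*I*sqrt(93837) ≈ 1225.3*I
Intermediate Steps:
k = -837200 (k = (-115*(-80))*(-25 - 66) = 9200*(-91) = -837200)
y = -664192 (y = 5189*(-128) = -664192)
sqrt(k + y) = sqrt(-837200 - 664192) = sqrt(-1501392) = 4*I*sqrt(93837)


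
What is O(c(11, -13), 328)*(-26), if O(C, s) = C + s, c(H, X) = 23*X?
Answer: -754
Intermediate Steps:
O(c(11, -13), 328)*(-26) = (23*(-13) + 328)*(-26) = (-299 + 328)*(-26) = 29*(-26) = -754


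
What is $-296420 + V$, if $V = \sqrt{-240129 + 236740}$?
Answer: $-296420 + i \sqrt{3389} \approx -2.9642 \cdot 10^{5} + 58.215 i$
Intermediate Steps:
$V = i \sqrt{3389}$ ($V = \sqrt{-3389} = i \sqrt{3389} \approx 58.215 i$)
$-296420 + V = -296420 + i \sqrt{3389}$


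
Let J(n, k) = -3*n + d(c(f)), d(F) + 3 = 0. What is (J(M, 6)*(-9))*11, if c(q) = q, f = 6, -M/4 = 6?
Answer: -6831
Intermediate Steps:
M = -24 (M = -4*6 = -24)
d(F) = -3 (d(F) = -3 + 0 = -3)
J(n, k) = -3 - 3*n (J(n, k) = -3*n - 3 = -3 - 3*n)
(J(M, 6)*(-9))*11 = ((-3 - 3*(-24))*(-9))*11 = ((-3 + 72)*(-9))*11 = (69*(-9))*11 = -621*11 = -6831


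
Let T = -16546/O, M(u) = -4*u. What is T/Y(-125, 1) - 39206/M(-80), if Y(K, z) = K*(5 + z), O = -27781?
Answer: -40844585461/333372000 ≈ -122.52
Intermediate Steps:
T = 16546/27781 (T = -16546/(-27781) = -16546*(-1/27781) = 16546/27781 ≈ 0.59559)
T/Y(-125, 1) - 39206/M(-80) = 16546/(27781*((-125*(5 + 1)))) - 39206/((-4*(-80))) = 16546/(27781*((-125*6))) - 39206/320 = (16546/27781)/(-750) - 39206*1/320 = (16546/27781)*(-1/750) - 19603/160 = -8273/10417875 - 19603/160 = -40844585461/333372000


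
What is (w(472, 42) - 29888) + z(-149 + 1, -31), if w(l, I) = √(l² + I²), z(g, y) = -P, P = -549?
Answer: -29339 + 2*√56137 ≈ -28865.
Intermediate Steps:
z(g, y) = 549 (z(g, y) = -1*(-549) = 549)
w(l, I) = √(I² + l²)
(w(472, 42) - 29888) + z(-149 + 1, -31) = (√(42² + 472²) - 29888) + 549 = (√(1764 + 222784) - 29888) + 549 = (√224548 - 29888) + 549 = (2*√56137 - 29888) + 549 = (-29888 + 2*√56137) + 549 = -29339 + 2*√56137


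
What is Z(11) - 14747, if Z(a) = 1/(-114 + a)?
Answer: -1518942/103 ≈ -14747.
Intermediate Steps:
Z(11) - 14747 = 1/(-114 + 11) - 14747 = 1/(-103) - 14747 = -1/103 - 14747 = -1518942/103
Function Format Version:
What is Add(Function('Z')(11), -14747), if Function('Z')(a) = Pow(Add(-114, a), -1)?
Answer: Rational(-1518942, 103) ≈ -14747.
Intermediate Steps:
Add(Function('Z')(11), -14747) = Add(Pow(Add(-114, 11), -1), -14747) = Add(Pow(-103, -1), -14747) = Add(Rational(-1, 103), -14747) = Rational(-1518942, 103)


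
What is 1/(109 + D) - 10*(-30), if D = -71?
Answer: 11401/38 ≈ 300.03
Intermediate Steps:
1/(109 + D) - 10*(-30) = 1/(109 - 71) - 10*(-30) = 1/38 + 300 = 11401/38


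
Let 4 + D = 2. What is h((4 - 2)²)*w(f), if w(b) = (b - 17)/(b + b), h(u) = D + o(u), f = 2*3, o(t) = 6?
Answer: -11/3 ≈ -3.6667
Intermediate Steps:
D = -2 (D = -4 + 2 = -2)
f = 6
h(u) = 4 (h(u) = -2 + 6 = 4)
w(b) = (-17 + b)/(2*b) (w(b) = (-17 + b)/((2*b)) = (-17 + b)*(1/(2*b)) = (-17 + b)/(2*b))
h((4 - 2)²)*w(f) = 4*((½)*(-17 + 6)/6) = 4*((½)*(⅙)*(-11)) = 4*(-11/12) = -11/3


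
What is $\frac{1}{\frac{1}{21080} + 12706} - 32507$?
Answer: $- \frac{8706755508787}{267842481} \approx -32507.0$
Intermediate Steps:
$\frac{1}{\frac{1}{21080} + 12706} - 32507 = \frac{1}{\frac{267842481}{21080}} - 32507 = \frac{21080}{267842481} - 32507 = - \frac{8706755508787}{267842481}$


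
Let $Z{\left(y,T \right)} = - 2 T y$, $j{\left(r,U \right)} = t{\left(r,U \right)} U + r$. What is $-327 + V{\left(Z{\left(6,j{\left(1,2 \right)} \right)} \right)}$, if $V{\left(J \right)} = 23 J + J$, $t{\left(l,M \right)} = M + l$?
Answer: $-2343$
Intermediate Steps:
$j{\left(r,U \right)} = r + U \left(U + r\right)$ ($j{\left(r,U \right)} = \left(U + r\right) U + r = U \left(U + r\right) + r = r + U \left(U + r\right)$)
$Z{\left(y,T \right)} = - 2 T y$
$V{\left(J \right)} = 24 J$
$-327 + V{\left(Z{\left(6,j{\left(1,2 \right)} \right)} \right)} = -327 + 24 \left(\left(-2\right) \left(1 + 2 \left(2 + 1\right)\right) 6\right) = -327 + 24 \left(\left(-2\right) \left(1 + 2 \cdot 3\right) 6\right) = -327 + 24 \left(\left(-2\right) \left(1 + 6\right) 6\right) = -327 + 24 \left(\left(-2\right) 7 \cdot 6\right) = -327 + 24 \left(-84\right) = -327 - 2016 = -2343$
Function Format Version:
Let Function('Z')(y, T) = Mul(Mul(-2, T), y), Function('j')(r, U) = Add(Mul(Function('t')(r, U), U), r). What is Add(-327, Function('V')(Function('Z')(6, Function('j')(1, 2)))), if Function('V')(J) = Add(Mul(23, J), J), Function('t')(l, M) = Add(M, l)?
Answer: -2343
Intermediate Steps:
Function('j')(r, U) = Add(r, Mul(U, Add(U, r))) (Function('j')(r, U) = Add(Mul(Add(U, r), U), r) = Add(Mul(U, Add(U, r)), r) = Add(r, Mul(U, Add(U, r))))
Function('Z')(y, T) = Mul(-2, T, y)
Function('V')(J) = Mul(24, J)
Add(-327, Function('V')(Function('Z')(6, Function('j')(1, 2)))) = Add(-327, Mul(24, Mul(-2, Add(1, Mul(2, Add(2, 1))), 6))) = Add(-327, Mul(24, Mul(-2, Add(1, Mul(2, 3)), 6))) = Add(-327, Mul(24, Mul(-2, Add(1, 6), 6))) = Add(-327, Mul(24, Mul(-2, 7, 6))) = Add(-327, Mul(24, -84)) = Add(-327, -2016) = -2343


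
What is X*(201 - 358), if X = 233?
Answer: -36581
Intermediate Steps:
X*(201 - 358) = 233*(201 - 358) = 233*(-157) = -36581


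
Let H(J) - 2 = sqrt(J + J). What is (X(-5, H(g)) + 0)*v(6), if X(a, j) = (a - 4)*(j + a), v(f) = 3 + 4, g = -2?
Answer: 189 - 126*I ≈ 189.0 - 126.0*I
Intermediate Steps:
H(J) = 2 + sqrt(2)*sqrt(J) (H(J) = 2 + sqrt(J + J) = 2 + sqrt(2*J) = 2 + sqrt(2)*sqrt(J))
v(f) = 7
X(a, j) = (-4 + a)*(a + j)
(X(-5, H(g)) + 0)*v(6) = (((-5)**2 - 4*(-5) - 4*(2 + sqrt(2)*sqrt(-2)) - 5*(2 + sqrt(2)*sqrt(-2))) + 0)*7 = ((25 + 20 - 4*(2 + sqrt(2)*(I*sqrt(2))) - 5*(2 + sqrt(2)*(I*sqrt(2)))) + 0)*7 = ((25 + 20 - 4*(2 + 2*I) - 5*(2 + 2*I)) + 0)*7 = ((25 + 20 + (-8 - 8*I) + (-10 - 10*I)) + 0)*7 = ((27 - 18*I) + 0)*7 = (27 - 18*I)*7 = 189 - 126*I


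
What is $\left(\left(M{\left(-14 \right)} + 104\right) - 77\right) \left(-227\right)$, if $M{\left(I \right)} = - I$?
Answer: $-9307$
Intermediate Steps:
$\left(\left(M{\left(-14 \right)} + 104\right) - 77\right) \left(-227\right) = \left(\left(\left(-1\right) \left(-14\right) + 104\right) - 77\right) \left(-227\right) = \left(\left(14 + 104\right) - 77\right) \left(-227\right) = \left(118 - 77\right) \left(-227\right) = 41 \left(-227\right) = -9307$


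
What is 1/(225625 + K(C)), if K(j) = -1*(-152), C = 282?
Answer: 1/225777 ≈ 4.4292e-6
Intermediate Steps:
K(j) = 152
1/(225625 + K(C)) = 1/(225625 + 152) = 1/225777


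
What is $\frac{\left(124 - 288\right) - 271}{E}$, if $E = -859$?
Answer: $\frac{435}{859} \approx 0.5064$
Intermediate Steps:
$\frac{\left(124 - 288\right) - 271}{E} = \frac{\left(124 - 288\right) - 271}{-859} = \left(-164 - 271\right) \left(- \frac{1}{859}\right) = \left(-435\right) \left(- \frac{1}{859}\right) = \frac{435}{859}$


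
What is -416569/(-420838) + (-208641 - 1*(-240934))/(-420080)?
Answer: 80701091993/88392813520 ≈ 0.91298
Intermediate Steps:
-416569/(-420838) + (-208641 - 1*(-240934))/(-420080) = -416569*(-1/420838) + (-208641 + 240934)*(-1/420080) = 416569/420838 + 32293*(-1/420080) = 416569/420838 - 32293/420080 = 80701091993/88392813520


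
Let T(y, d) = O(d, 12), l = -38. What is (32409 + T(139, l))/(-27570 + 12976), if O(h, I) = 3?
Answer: -16206/7297 ≈ -2.2209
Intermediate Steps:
T(y, d) = 3
(32409 + T(139, l))/(-27570 + 12976) = (32409 + 3)/(-27570 + 12976) = 32412/(-14594) = 32412*(-1/14594) = -16206/7297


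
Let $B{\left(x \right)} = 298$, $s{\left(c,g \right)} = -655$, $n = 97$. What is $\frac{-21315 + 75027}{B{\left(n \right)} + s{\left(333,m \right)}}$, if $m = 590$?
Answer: $- \frac{17904}{119} \approx -150.45$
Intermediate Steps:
$\frac{-21315 + 75027}{B{\left(n \right)} + s{\left(333,m \right)}} = \frac{-21315 + 75027}{298 - 655} = \frac{53712}{-357} = 53712 \left(- \frac{1}{357}\right) = - \frac{17904}{119}$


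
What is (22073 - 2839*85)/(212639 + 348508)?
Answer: -219242/561147 ≈ -0.39070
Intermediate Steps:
(22073 - 2839*85)/(212639 + 348508) = (22073 - 241315)/561147 = -219242*1/561147 = -219242/561147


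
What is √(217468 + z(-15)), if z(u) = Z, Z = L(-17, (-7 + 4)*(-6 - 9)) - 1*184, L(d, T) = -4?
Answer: 8*√3395 ≈ 466.13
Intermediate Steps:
Z = -188 (Z = -4 - 1*184 = -4 - 184 = -188)
z(u) = -188
√(217468 + z(-15)) = √(217468 - 188) = √217280 = 8*√3395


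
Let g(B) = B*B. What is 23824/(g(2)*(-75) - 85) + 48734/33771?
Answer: -785797714/13001835 ≈ -60.437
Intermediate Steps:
g(B) = B**2
23824/(g(2)*(-75) - 85) + 48734/33771 = 23824/(2**2*(-75) - 85) + 48734/33771 = 23824/(4*(-75) - 85) + 48734*(1/33771) = 23824/(-300 - 85) + 48734/33771 = 23824/(-385) + 48734/33771 = 23824*(-1/385) + 48734/33771 = -23824/385 + 48734/33771 = -785797714/13001835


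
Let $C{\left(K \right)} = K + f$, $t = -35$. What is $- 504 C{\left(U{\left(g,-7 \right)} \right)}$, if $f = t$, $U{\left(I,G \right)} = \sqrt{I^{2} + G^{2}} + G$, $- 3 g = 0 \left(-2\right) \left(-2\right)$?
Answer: $17640$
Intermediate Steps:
$g = 0$ ($g = - \frac{0 \left(-2\right) \left(-2\right)}{3} = - \frac{0 \left(-2\right)}{3} = \left(- \frac{1}{3}\right) 0 = 0$)
$U{\left(I,G \right)} = G + \sqrt{G^{2} + I^{2}}$ ($U{\left(I,G \right)} = \sqrt{G^{2} + I^{2}} + G = G + \sqrt{G^{2} + I^{2}}$)
$f = -35$
$C{\left(K \right)} = -35 + K$ ($C{\left(K \right)} = K - 35 = -35 + K$)
$- 504 C{\left(U{\left(g,-7 \right)} \right)} = - 504 \left(-35 - \left(7 - \sqrt{\left(-7\right)^{2} + 0^{2}}\right)\right) = - 504 \left(-35 - \left(7 - \sqrt{49 + 0}\right)\right) = - 504 \left(-35 - \left(7 - \sqrt{49}\right)\right) = - 504 \left(-35 + \left(-7 + 7\right)\right) = - 504 \left(-35 + 0\right) = \left(-504\right) \left(-35\right) = 17640$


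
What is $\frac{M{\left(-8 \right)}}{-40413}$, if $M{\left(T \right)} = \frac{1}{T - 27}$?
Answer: $\frac{1}{1414455} \approx 7.0699 \cdot 10^{-7}$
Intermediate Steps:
$M{\left(T \right)} = \frac{1}{-27 + T}$
$\frac{M{\left(-8 \right)}}{-40413} = \frac{1}{\left(-27 - 8\right) \left(-40413\right)} = \frac{1}{-35} \left(- \frac{1}{40413}\right) = \left(- \frac{1}{35}\right) \left(- \frac{1}{40413}\right) = \frac{1}{1414455}$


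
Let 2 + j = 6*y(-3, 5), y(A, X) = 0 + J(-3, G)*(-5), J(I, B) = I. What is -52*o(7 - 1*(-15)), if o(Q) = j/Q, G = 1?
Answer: -208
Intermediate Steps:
y(A, X) = 15 (y(A, X) = 0 - 3*(-5) = 0 + 15 = 15)
j = 88 (j = -2 + 6*15 = -2 + 90 = 88)
o(Q) = 88/Q
-52*o(7 - 1*(-15)) = -4576/(7 - 1*(-15)) = -4576/(7 + 15) = -4576/22 = -52*4 = -208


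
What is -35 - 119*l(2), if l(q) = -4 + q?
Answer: 203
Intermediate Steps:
-35 - 119*l(2) = -35 - 119*(-4 + 2) = -35 - 119*(-2) = -35 + 238 = 203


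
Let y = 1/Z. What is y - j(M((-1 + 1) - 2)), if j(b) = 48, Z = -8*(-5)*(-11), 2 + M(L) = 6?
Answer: -21121/440 ≈ -48.002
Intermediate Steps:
M(L) = 4 (M(L) = -2 + 6 = 4)
Z = -440 (Z = 40*(-11) = -440)
y = -1/440 (y = 1/(-440) = -1/440 ≈ -0.0022727)
y - j(M((-1 + 1) - 2)) = -1/440 - 1*48 = -1/440 - 48 = -21121/440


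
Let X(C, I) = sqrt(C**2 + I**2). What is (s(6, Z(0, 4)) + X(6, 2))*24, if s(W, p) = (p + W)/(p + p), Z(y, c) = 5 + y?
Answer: 132/5 + 48*sqrt(10) ≈ 178.19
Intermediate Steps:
s(W, p) = (W + p)/(2*p) (s(W, p) = (W + p)/((2*p)) = (W + p)*(1/(2*p)) = (W + p)/(2*p))
(s(6, Z(0, 4)) + X(6, 2))*24 = ((6 + (5 + 0))/(2*(5 + 0)) + sqrt(6**2 + 2**2))*24 = ((1/2)*(6 + 5)/5 + sqrt(36 + 4))*24 = ((1/2)*(1/5)*11 + sqrt(40))*24 = (11/10 + 2*sqrt(10))*24 = 132/5 + 48*sqrt(10)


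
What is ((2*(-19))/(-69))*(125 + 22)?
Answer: 1862/23 ≈ 80.957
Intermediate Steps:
((2*(-19))/(-69))*(125 + 22) = -38*(-1/69)*147 = (38/69)*147 = 1862/23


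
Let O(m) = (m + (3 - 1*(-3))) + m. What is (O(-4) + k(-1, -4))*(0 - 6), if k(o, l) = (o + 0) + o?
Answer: 24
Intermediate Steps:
k(o, l) = 2*o (k(o, l) = o + o = 2*o)
O(m) = 6 + 2*m (O(m) = (m + (3 + 3)) + m = (m + 6) + m = (6 + m) + m = 6 + 2*m)
(O(-4) + k(-1, -4))*(0 - 6) = ((6 + 2*(-4)) + 2*(-1))*(0 - 6) = ((6 - 8) - 2)*(-6) = (-2 - 2)*(-6) = -4*(-6) = 24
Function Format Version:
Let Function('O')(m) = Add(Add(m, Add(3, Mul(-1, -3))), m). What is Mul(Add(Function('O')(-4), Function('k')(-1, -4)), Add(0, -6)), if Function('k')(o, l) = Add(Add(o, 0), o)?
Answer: 24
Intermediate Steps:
Function('k')(o, l) = Mul(2, o) (Function('k')(o, l) = Add(o, o) = Mul(2, o))
Function('O')(m) = Add(6, Mul(2, m)) (Function('O')(m) = Add(Add(m, Add(3, 3)), m) = Add(Add(m, 6), m) = Add(Add(6, m), m) = Add(6, Mul(2, m)))
Mul(Add(Function('O')(-4), Function('k')(-1, -4)), Add(0, -6)) = Mul(Add(Add(6, Mul(2, -4)), Mul(2, -1)), Add(0, -6)) = Mul(Add(Add(6, -8), -2), -6) = Mul(Add(-2, -2), -6) = Mul(-4, -6) = 24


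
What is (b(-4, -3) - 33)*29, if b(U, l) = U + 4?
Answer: -957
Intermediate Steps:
b(U, l) = 4 + U
(b(-4, -3) - 33)*29 = ((4 - 4) - 33)*29 = (0 - 33)*29 = -33*29 = -957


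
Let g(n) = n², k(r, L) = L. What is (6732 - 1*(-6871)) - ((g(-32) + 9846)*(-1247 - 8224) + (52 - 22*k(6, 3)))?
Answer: 102963387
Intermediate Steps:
(6732 - 1*(-6871)) - ((g(-32) + 9846)*(-1247 - 8224) + (52 - 22*k(6, 3))) = (6732 - 1*(-6871)) - (((-32)² + 9846)*(-1247 - 8224) + (52 - 22*3)) = (6732 + 6871) - ((1024 + 9846)*(-9471) + (52 - 66)) = 13603 - (10870*(-9471) - 14) = 13603 - (-102949770 - 14) = 13603 - 1*(-102949784) = 13603 + 102949784 = 102963387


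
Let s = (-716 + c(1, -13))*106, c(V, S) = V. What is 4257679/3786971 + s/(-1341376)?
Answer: 2999081479197/2539876006048 ≈ 1.1808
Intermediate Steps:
s = -75790 (s = (-716 + 1)*106 = -715*106 = -75790)
4257679/3786971 + s/(-1341376) = 4257679/3786971 - 75790/(-1341376) = 4257679*(1/3786971) - 75790*(-1/1341376) = 4257679/3786971 + 37895/670688 = 2999081479197/2539876006048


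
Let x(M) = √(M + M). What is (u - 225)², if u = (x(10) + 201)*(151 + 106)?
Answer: 2646571604 + 52872096*√5 ≈ 2.7648e+9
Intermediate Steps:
x(M) = √2*√M (x(M) = √(2*M) = √2*√M)
u = 51657 + 514*√5 (u = (√2*√10 + 201)*(151 + 106) = (2*√5 + 201)*257 = (201 + 2*√5)*257 = 51657 + 514*√5 ≈ 52806.)
(u - 225)² = ((51657 + 514*√5) - 225)² = (51432 + 514*√5)²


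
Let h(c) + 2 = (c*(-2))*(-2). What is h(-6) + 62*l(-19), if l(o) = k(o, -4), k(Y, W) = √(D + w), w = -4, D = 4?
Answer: -26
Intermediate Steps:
h(c) = -2 + 4*c (h(c) = -2 + (c*(-2))*(-2) = -2 - 2*c*(-2) = -2 + 4*c)
k(Y, W) = 0 (k(Y, W) = √(4 - 4) = √0 = 0)
l(o) = 0
h(-6) + 62*l(-19) = (-2 + 4*(-6)) + 62*0 = (-2 - 24) + 0 = -26 + 0 = -26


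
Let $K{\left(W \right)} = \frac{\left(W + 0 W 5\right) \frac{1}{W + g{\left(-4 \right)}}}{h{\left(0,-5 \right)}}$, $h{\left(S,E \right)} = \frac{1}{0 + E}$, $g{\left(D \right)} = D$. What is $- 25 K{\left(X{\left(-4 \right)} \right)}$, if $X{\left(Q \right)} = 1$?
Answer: $- \frac{125}{3} \approx -41.667$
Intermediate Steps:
$h{\left(S,E \right)} = \frac{1}{E}$
$K{\left(W \right)} = - \frac{5 W}{-4 + W}$ ($K{\left(W \right)} = \frac{\left(W + 0 W 5\right) \frac{1}{W - 4}}{\frac{1}{-5}} = \frac{\left(W + 0 \cdot 5\right) \frac{1}{-4 + W}}{- \frac{1}{5}} = \frac{W + 0}{-4 + W} \left(-5\right) = \frac{W}{-4 + W} \left(-5\right) = - \frac{5 W}{-4 + W}$)
$- 25 K{\left(X{\left(-4 \right)} \right)} = - 25 \left(\left(-5\right) 1 \frac{1}{-4 + 1}\right) = - 25 \left(\left(-5\right) 1 \frac{1}{-3}\right) = - 25 \left(\left(-5\right) 1 \left(- \frac{1}{3}\right)\right) = \left(-25\right) \frac{5}{3} = - \frac{125}{3}$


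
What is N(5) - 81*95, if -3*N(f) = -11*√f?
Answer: -7695 + 11*√5/3 ≈ -7686.8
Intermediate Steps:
N(f) = 11*√f/3 (N(f) = -(-11)*√f/3 = 11*√f/3)
N(5) - 81*95 = 11*√5/3 - 81*95 = 11*√5/3 - 7695 = -7695 + 11*√5/3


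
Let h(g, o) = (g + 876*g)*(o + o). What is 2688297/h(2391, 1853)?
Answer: 896099/2590379114 ≈ 0.00034593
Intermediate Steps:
h(g, o) = 1754*g*o (h(g, o) = (877*g)*(2*o) = 1754*g*o)
2688297/h(2391, 1853) = 2688297/((1754*2391*1853)) = 2688297/7771137342 = 2688297*(1/7771137342) = 896099/2590379114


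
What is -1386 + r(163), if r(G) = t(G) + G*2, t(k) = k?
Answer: -897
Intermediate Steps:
r(G) = 3*G (r(G) = G + G*2 = G + 2*G = 3*G)
-1386 + r(163) = -1386 + 3*163 = -1386 + 489 = -897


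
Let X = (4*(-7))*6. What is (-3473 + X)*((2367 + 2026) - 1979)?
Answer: -8789374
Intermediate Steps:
X = -168 (X = -28*6 = -168)
(-3473 + X)*((2367 + 2026) - 1979) = (-3473 - 168)*((2367 + 2026) - 1979) = -3641*(4393 - 1979) = -3641*2414 = -8789374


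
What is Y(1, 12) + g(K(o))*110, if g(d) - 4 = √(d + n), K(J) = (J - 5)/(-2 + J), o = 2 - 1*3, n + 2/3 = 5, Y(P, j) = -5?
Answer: 435 + 110*√57/3 ≈ 711.83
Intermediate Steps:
n = 13/3 (n = -⅔ + 5 = 13/3 ≈ 4.3333)
o = -1 (o = 2 - 3 = -1)
K(J) = (-5 + J)/(-2 + J)
g(d) = 4 + √(13/3 + d) (g(d) = 4 + √(d + 13/3) = 4 + √(13/3 + d))
Y(1, 12) + g(K(o))*110 = -5 + (4 + √(39 + 9*((-5 - 1)/(-2 - 1)))/3)*110 = -5 + (4 + √(39 + 9*(-6/(-3)))/3)*110 = -5 + (4 + √(39 + 9*(-⅓*(-6)))/3)*110 = -5 + (4 + √(39 + 9*2)/3)*110 = -5 + (4 + √(39 + 18)/3)*110 = -5 + (4 + √57/3)*110 = -5 + (440 + 110*√57/3) = 435 + 110*√57/3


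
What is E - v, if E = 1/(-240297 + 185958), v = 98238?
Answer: -5338154683/54339 ≈ -98238.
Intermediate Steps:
E = -1/54339 (E = 1/(-54339) = -1/54339 ≈ -1.8403e-5)
E - v = -1/54339 - 1*98238 = -1/54339 - 98238 = -5338154683/54339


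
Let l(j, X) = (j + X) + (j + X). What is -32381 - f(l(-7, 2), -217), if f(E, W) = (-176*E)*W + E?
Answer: 349549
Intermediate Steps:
l(j, X) = 2*X + 2*j (l(j, X) = (X + j) + (X + j) = 2*X + 2*j)
f(E, W) = E - 176*E*W (f(E, W) = -176*E*W + E = E - 176*E*W)
-32381 - f(l(-7, 2), -217) = -32381 - (2*2 + 2*(-7))*(1 - 176*(-217)) = -32381 - (4 - 14)*(1 + 38192) = -32381 - (-10)*38193 = -32381 - 1*(-381930) = -32381 + 381930 = 349549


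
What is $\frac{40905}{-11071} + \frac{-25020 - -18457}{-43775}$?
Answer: $- \frac{1717957402}{484633025} \approx -3.5449$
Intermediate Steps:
$\frac{40905}{-11071} + \frac{-25020 - -18457}{-43775} = 40905 \left(- \frac{1}{11071}\right) + \left(-25020 + 18457\right) \left(- \frac{1}{43775}\right) = - \frac{40905}{11071} - - \frac{6563}{43775} = - \frac{40905}{11071} + \frac{6563}{43775} = - \frac{1717957402}{484633025}$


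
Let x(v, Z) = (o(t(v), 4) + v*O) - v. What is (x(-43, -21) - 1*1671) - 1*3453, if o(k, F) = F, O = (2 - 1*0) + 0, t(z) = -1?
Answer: -5163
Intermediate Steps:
O = 2 (O = (2 + 0) + 0 = 2 + 0 = 2)
x(v, Z) = 4 + v (x(v, Z) = (4 + v*2) - v = (4 + 2*v) - v = 4 + v)
(x(-43, -21) - 1*1671) - 1*3453 = ((4 - 43) - 1*1671) - 1*3453 = (-39 - 1671) - 3453 = -1710 - 3453 = -5163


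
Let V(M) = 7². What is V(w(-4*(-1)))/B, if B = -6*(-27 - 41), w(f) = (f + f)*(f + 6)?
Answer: 49/408 ≈ 0.12010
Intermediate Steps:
w(f) = 2*f*(6 + f) (w(f) = (2*f)*(6 + f) = 2*f*(6 + f))
V(M) = 49
B = 408 (B = -6*(-68) = 408)
V(w(-4*(-1)))/B = 49/408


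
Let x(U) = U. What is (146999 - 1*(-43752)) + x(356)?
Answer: 191107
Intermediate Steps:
(146999 - 1*(-43752)) + x(356) = (146999 - 1*(-43752)) + 356 = (146999 + 43752) + 356 = 190751 + 356 = 191107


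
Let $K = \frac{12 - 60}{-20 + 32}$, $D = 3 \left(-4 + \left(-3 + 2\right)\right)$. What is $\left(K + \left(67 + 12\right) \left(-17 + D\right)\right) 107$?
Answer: $-270924$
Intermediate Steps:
$D = -15$ ($D = 3 \left(-4 - 1\right) = 3 \left(-5\right) = -15$)
$K = -4$ ($K = - \frac{48}{12} = \left(-48\right) \frac{1}{12} = -4$)
$\left(K + \left(67 + 12\right) \left(-17 + D\right)\right) 107 = \left(-4 + \left(67 + 12\right) \left(-17 - 15\right)\right) 107 = \left(-4 + 79 \left(-32\right)\right) 107 = \left(-4 - 2528\right) 107 = \left(-2532\right) 107 = -270924$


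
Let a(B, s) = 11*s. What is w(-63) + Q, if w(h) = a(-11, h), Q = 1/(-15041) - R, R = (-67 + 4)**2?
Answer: -70121143/15041 ≈ -4662.0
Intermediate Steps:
R = 3969 (R = (-63)**2 = 3969)
Q = -59697730/15041 (Q = 1/(-15041) - 1*3969 = -1/15041 - 3969 = -59697730/15041 ≈ -3969.0)
w(h) = 11*h
w(-63) + Q = 11*(-63) - 59697730/15041 = -693 - 59697730/15041 = -70121143/15041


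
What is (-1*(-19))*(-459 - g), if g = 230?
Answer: -13091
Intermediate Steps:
(-1*(-19))*(-459 - g) = (-1*(-19))*(-459 - 1*230) = 19*(-459 - 230) = 19*(-689) = -13091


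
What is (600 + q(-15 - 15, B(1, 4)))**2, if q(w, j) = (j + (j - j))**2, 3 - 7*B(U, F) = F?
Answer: 864418801/2401 ≈ 3.6002e+5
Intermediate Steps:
B(U, F) = 3/7 - F/7
q(w, j) = j**2 (q(w, j) = (j + 0)**2 = j**2)
(600 + q(-15 - 15, B(1, 4)))**2 = (600 + (3/7 - 1/7*4)**2)**2 = (600 + (3/7 - 4/7)**2)**2 = (600 + (-1/7)**2)**2 = (600 + 1/49)**2 = (29401/49)**2 = 864418801/2401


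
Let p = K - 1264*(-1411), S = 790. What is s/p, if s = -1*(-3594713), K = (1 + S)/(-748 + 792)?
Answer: 158167372/78474967 ≈ 2.0155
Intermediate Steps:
K = 791/44 (K = (1 + 790)/(-748 + 792) = 791/44 ≈ 17.977)
s = 3594713
p = 78474967/44 (p = 791/44 - 1264*(-1411) = 791/44 + 1783504 = 78474967/44 ≈ 1.7835e+6)
s/p = 3594713/(78474967/44) = 3594713*(44/78474967) = 158167372/78474967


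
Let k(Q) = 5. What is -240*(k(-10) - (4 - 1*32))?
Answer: -7920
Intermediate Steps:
-240*(k(-10) - (4 - 1*32)) = -240*(5 - (4 - 1*32)) = -240*(5 - (4 - 32)) = -240*(5 - 1*(-28)) = -240*(5 + 28) = -240*33 = -7920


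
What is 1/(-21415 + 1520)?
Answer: -1/19895 ≈ -5.0264e-5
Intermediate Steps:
1/(-21415 + 1520) = 1/(-19895) = -1/19895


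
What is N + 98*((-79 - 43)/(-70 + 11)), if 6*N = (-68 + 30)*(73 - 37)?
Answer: -1496/59 ≈ -25.356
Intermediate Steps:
N = -228 (N = ((-68 + 30)*(73 - 37))/6 = (-38*36)/6 = (1/6)*(-1368) = -228)
N + 98*((-79 - 43)/(-70 + 11)) = -228 + 98*((-79 - 43)/(-70 + 11)) = -228 + 98*(-122/(-59)) = -228 + 98*(-122*(-1/59)) = -228 + 98*(122/59) = -228 + 11956/59 = -1496/59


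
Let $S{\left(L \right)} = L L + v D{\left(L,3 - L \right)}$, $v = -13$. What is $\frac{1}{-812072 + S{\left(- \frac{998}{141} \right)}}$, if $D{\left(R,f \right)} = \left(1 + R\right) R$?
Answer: $- \frac{2209}{1794991794} \approx -1.2306 \cdot 10^{-6}$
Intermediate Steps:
$D{\left(R,f \right)} = R \left(1 + R\right)$
$S{\left(L \right)} = L^{2} - 13 L \left(1 + L\right)$ ($S{\left(L \right)} = L L - 13 L \left(1 + L\right) = L^{2} - 13 L \left(1 + L\right)$)
$\frac{1}{-812072 + S{\left(- \frac{998}{141} \right)}} = \frac{1}{-812072 + - \frac{998}{141} \left(-13 - 12 \left(- \frac{998}{141}\right)\right)} = \frac{1}{-812072 + \left(-998\right) \frac{1}{141} \left(-13 - 12 \left(\left(-998\right) \frac{1}{141}\right)\right)} = \frac{1}{-812072 - \frac{998 \left(-13 - - \frac{3992}{47}\right)}{141}} = \frac{1}{-812072 - \frac{998 \left(-13 + \frac{3992}{47}\right)}{141}} = \frac{1}{-812072 - \frac{1124746}{2209}} = \frac{1}{- \frac{1794991794}{2209}} = - \frac{2209}{1794991794}$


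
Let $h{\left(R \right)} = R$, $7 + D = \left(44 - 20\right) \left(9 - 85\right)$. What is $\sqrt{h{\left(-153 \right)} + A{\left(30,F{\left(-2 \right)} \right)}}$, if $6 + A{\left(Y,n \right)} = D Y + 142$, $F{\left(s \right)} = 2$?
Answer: $i \sqrt{54947} \approx 234.41 i$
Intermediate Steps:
$D = -1831$ ($D = -7 + \left(44 - 20\right) \left(9 - 85\right) = -7 + 24 \left(-76\right) = -7 - 1824 = -1831$)
$A{\left(Y,n \right)} = 136 - 1831 Y$ ($A{\left(Y,n \right)} = -6 - \left(-142 + 1831 Y\right) = 136 - 1831 Y$)
$\sqrt{h{\left(-153 \right)} + A{\left(30,F{\left(-2 \right)} \right)}} = \sqrt{-153 + \left(136 - 54930\right)} = \sqrt{-153 - 54794} = \sqrt{-54947} = i \sqrt{54947}$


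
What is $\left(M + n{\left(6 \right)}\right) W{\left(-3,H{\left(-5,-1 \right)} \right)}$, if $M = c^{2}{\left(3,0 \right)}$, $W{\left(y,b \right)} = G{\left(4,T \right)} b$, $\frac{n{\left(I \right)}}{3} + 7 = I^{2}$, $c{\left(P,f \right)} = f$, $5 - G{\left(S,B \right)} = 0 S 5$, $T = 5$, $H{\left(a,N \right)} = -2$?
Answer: $-870$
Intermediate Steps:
$G{\left(S,B \right)} = 5$ ($G{\left(S,B \right)} = 5 - 0 S 5 = 5 - 0 \cdot 5 = 5 - 0 = 5 + 0 = 5$)
$n{\left(I \right)} = -21 + 3 I^{2}$
$W{\left(y,b \right)} = 5 b$
$M = 0$ ($M = 0^{2} = 0$)
$\left(M + n{\left(6 \right)}\right) W{\left(-3,H{\left(-5,-1 \right)} \right)} = \left(0 - \left(21 - 3 \cdot 6^{2}\right)\right) 5 \left(-2\right) = \left(0 + \left(-21 + 3 \cdot 36\right)\right) \left(-10\right) = \left(0 + \left(-21 + 108\right)\right) \left(-10\right) = \left(0 + 87\right) \left(-10\right) = 87 \left(-10\right) = -870$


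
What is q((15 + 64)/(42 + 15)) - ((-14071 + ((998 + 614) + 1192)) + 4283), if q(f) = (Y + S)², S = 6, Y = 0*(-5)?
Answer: 7020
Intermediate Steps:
Y = 0
q(f) = 36 (q(f) = (0 + 6)² = 6² = 36)
q((15 + 64)/(42 + 15)) - ((-14071 + ((998 + 614) + 1192)) + 4283) = 36 - ((-14071 + ((998 + 614) + 1192)) + 4283) = 36 - ((-14071 + (1612 + 1192)) + 4283) = 36 - ((-14071 + 2804) + 4283) = 36 - (-11267 + 4283) = 36 - 1*(-6984) = 36 + 6984 = 7020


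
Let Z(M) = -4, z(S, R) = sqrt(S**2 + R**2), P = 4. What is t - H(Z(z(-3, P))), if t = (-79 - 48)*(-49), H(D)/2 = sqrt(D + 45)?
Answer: 6223 - 2*sqrt(41) ≈ 6210.2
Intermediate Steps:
z(S, R) = sqrt(R**2 + S**2)
H(D) = 2*sqrt(45 + D) (H(D) = 2*sqrt(D + 45) = 2*sqrt(45 + D))
t = 6223 (t = -127*(-49) = 6223)
t - H(Z(z(-3, P))) = 6223 - 2*sqrt(45 - 4) = 6223 - 2*sqrt(41)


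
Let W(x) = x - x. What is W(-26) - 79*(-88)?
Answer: 6952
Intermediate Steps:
W(x) = 0
W(-26) - 79*(-88) = 0 - 79*(-88) = 0 + 6952 = 6952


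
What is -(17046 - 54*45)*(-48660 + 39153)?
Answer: 138954312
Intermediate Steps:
-(17046 - 54*45)*(-48660 + 39153) = -(17046 - 2430)*(-9507) = -14616*(-9507) = -1*(-138954312) = 138954312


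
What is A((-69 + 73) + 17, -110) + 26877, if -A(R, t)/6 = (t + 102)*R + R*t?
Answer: 41745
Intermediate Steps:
A(R, t) = -6*R*t - 6*R*(102 + t) (A(R, t) = -6*((t + 102)*R + R*t) = -6*((102 + t)*R + R*t) = -6*(R*(102 + t) + R*t) = -6*(R*t + R*(102 + t)) = -6*R*t - 6*R*(102 + t))
A((-69 + 73) + 17, -110) + 26877 = -12*((-69 + 73) + 17)*(51 - 110) + 26877 = -12*(4 + 17)*(-59) + 26877 = -12*21*(-59) + 26877 = 14868 + 26877 = 41745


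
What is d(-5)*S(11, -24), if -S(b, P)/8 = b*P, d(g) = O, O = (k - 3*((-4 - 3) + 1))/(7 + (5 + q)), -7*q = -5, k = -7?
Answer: 162624/89 ≈ 1827.2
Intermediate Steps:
q = 5/7 (q = -⅐*(-5) = 5/7 ≈ 0.71429)
O = 77/89 (O = (-7 - 3*((-4 - 3) + 1))/(7 + (5 + 5/7)) = (-7 - 3*(-7 + 1))/(7 + 40/7) = (-7 - 3*(-6))/(89/7) = (-7 + 18)*(7/89) = 11*(7/89) = 77/89 ≈ 0.86517)
d(g) = 77/89
S(b, P) = -8*P*b (S(b, P) = -8*b*P = -8*P*b)
d(-5)*S(11, -24) = 77*(-8*(-24)*11)/89 = (77/89)*2112 = 162624/89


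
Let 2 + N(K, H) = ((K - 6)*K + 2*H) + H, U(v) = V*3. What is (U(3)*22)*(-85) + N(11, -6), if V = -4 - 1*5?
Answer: 50525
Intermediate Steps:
V = -9 (V = -4 - 5 = -9)
U(v) = -27 (U(v) = -9*3 = -27)
N(K, H) = -2 + 3*H + K*(-6 + K) (N(K, H) = -2 + (((K - 6)*K + 2*H) + H) = -2 + (((-6 + K)*K + 2*H) + H) = -2 + ((K*(-6 + K) + 2*H) + H) = -2 + ((2*H + K*(-6 + K)) + H) = -2 + (3*H + K*(-6 + K)) = -2 + 3*H + K*(-6 + K))
(U(3)*22)*(-85) + N(11, -6) = -27*22*(-85) + (-2 + 11² - 6*11 + 3*(-6)) = -594*(-85) + (-2 + 121 - 66 - 18) = 50490 + 35 = 50525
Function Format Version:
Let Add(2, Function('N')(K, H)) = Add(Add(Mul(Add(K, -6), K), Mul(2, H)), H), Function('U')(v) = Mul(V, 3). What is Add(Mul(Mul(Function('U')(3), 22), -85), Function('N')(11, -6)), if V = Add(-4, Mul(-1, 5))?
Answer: 50525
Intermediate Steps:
V = -9 (V = Add(-4, -5) = -9)
Function('U')(v) = -27 (Function('U')(v) = Mul(-9, 3) = -27)
Function('N')(K, H) = Add(-2, Mul(3, H), Mul(K, Add(-6, K))) (Function('N')(K, H) = Add(-2, Add(Add(Mul(Add(K, -6), K), Mul(2, H)), H)) = Add(-2, Add(Add(Mul(Add(-6, K), K), Mul(2, H)), H)) = Add(-2, Add(Add(Mul(K, Add(-6, K)), Mul(2, H)), H)) = Add(-2, Add(Add(Mul(2, H), Mul(K, Add(-6, K))), H)) = Add(-2, Add(Mul(3, H), Mul(K, Add(-6, K)))) = Add(-2, Mul(3, H), Mul(K, Add(-6, K))))
Add(Mul(Mul(Function('U')(3), 22), -85), Function('N')(11, -6)) = Add(Mul(Mul(-27, 22), -85), Add(-2, Pow(11, 2), Mul(-6, 11), Mul(3, -6))) = Add(Mul(-594, -85), Add(-2, 121, -66, -18)) = Add(50490, 35) = 50525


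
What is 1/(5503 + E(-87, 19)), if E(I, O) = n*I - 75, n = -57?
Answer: 1/10387 ≈ 9.6274e-5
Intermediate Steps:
E(I, O) = -75 - 57*I (E(I, O) = -57*I - 75 = -75 - 57*I)
1/(5503 + E(-87, 19)) = 1/(5503 + (-75 - 57*(-87))) = 1/(5503 + (-75 + 4959)) = 1/(5503 + 4884) = 1/10387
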